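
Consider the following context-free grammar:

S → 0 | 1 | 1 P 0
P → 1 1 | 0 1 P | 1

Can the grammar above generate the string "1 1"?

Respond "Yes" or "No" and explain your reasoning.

No - no valid derivation exists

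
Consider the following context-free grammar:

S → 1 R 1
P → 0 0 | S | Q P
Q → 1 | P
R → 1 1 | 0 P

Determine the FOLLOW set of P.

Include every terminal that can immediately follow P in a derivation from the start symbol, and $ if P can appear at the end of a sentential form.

We compute FOLLOW(P) using the standard algorithm.
FOLLOW(S) starts with {$}.
FIRST(P) = {0, 1}
FIRST(Q) = {0, 1}
FIRST(R) = {0, 1}
FIRST(S) = {1}
FOLLOW(P) = {0, 1}
FOLLOW(Q) = {0, 1}
FOLLOW(R) = {1}
FOLLOW(S) = {$, 0, 1}
Therefore, FOLLOW(P) = {0, 1}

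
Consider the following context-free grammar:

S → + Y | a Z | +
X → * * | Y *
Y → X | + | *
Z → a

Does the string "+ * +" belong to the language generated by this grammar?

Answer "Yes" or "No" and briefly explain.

No - no valid derivation exists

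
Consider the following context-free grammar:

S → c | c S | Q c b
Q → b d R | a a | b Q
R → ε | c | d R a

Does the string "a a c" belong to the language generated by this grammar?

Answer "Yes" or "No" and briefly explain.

No - no valid derivation exists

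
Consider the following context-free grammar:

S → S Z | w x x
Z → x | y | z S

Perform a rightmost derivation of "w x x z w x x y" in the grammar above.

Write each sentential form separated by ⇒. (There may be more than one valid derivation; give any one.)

S ⇒ S Z ⇒ S y ⇒ S Z y ⇒ S z S y ⇒ S z w x x y ⇒ w x x z w x x y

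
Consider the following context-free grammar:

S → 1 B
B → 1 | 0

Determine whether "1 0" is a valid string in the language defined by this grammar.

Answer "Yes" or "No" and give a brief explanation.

Yes - a valid derivation exists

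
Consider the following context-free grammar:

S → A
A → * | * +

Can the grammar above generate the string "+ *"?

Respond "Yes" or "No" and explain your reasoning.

No - no valid derivation exists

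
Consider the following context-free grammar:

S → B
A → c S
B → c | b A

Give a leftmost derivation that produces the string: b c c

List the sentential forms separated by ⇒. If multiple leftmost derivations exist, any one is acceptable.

S ⇒ B ⇒ b A ⇒ b c S ⇒ b c B ⇒ b c c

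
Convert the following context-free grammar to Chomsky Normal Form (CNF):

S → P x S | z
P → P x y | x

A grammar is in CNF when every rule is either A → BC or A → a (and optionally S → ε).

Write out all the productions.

TX → x; S → z; TY → y; P → x; S → P X0; X0 → TX S; P → P X1; X1 → TX TY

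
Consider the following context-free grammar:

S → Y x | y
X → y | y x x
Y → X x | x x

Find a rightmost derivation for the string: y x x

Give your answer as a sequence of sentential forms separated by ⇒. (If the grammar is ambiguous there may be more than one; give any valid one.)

S ⇒ Y x ⇒ X x x ⇒ y x x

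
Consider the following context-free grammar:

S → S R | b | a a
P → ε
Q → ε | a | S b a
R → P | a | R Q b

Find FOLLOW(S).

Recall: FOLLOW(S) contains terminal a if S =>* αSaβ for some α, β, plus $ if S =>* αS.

We compute FOLLOW(S) using the standard algorithm.
FOLLOW(S) starts with {$}.
FIRST(P) = {ε}
FIRST(Q) = {a, b, ε}
FIRST(R) = {a, b, ε}
FIRST(S) = {a, b}
FOLLOW(P) = {$, a, b}
FOLLOW(Q) = {b}
FOLLOW(R) = {$, a, b}
FOLLOW(S) = {$, a, b}
Therefore, FOLLOW(S) = {$, a, b}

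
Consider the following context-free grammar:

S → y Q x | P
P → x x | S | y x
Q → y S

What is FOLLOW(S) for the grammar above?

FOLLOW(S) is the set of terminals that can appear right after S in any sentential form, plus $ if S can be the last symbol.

We compute FOLLOW(S) using the standard algorithm.
FOLLOW(S) starts with {$}.
FIRST(P) = {x, y}
FIRST(Q) = {y}
FIRST(S) = {x, y}
FOLLOW(P) = {$, x}
FOLLOW(Q) = {x}
FOLLOW(S) = {$, x}
Therefore, FOLLOW(S) = {$, x}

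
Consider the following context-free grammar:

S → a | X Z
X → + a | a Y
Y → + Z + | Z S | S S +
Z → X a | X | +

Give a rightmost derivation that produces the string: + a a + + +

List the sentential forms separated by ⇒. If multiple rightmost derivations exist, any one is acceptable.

S ⇒ X Z ⇒ X X ⇒ X a Y ⇒ X a + Z + ⇒ X a + + + ⇒ + a a + + +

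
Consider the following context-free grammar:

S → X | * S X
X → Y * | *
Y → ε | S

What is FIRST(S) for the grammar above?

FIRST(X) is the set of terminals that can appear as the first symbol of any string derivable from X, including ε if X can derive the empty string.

We compute FIRST(S) using the standard algorithm.
FIRST(S) = {*}
FIRST(X) = {*}
FIRST(Y) = {*, ε}
Therefore, FIRST(S) = {*}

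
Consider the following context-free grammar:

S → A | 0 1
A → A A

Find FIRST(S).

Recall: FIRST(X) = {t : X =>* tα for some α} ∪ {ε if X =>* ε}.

We compute FIRST(S) using the standard algorithm.
FIRST(A) = {}
FIRST(S) = {0}
Therefore, FIRST(S) = {0}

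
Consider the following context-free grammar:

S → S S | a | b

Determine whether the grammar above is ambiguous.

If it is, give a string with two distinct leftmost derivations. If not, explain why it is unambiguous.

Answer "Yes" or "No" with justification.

Yes - the string 'a a b b a' has two distinct leftmost derivations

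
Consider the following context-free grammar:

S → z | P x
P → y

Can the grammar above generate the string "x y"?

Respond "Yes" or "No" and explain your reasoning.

No - no valid derivation exists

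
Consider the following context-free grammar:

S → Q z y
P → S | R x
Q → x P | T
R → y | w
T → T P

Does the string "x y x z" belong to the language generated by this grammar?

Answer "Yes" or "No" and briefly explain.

No - no valid derivation exists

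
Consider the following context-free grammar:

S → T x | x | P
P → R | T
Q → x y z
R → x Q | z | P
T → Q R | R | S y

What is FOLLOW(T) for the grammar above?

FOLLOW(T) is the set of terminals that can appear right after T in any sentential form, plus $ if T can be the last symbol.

We compute FOLLOW(T) using the standard algorithm.
FOLLOW(S) starts with {$}.
FIRST(P) = {x, z}
FIRST(Q) = {x}
FIRST(R) = {x, z}
FIRST(S) = {x, z}
FIRST(T) = {x, z}
FOLLOW(P) = {$, x, y}
FOLLOW(Q) = {$, x, y, z}
FOLLOW(R) = {$, x, y}
FOLLOW(S) = {$, y}
FOLLOW(T) = {$, x, y}
Therefore, FOLLOW(T) = {$, x, y}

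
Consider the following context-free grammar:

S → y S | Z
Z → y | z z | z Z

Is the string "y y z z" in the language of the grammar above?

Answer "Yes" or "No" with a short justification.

Yes - a valid derivation exists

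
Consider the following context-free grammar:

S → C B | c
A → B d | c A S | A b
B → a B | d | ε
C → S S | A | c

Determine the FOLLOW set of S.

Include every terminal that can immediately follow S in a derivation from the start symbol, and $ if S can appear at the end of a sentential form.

We compute FOLLOW(S) using the standard algorithm.
FOLLOW(S) starts with {$}.
FIRST(A) = {a, c, d}
FIRST(B) = {a, d, ε}
FIRST(C) = {a, c, d}
FIRST(S) = {a, c, d}
FOLLOW(A) = {$, a, b, c, d}
FOLLOW(B) = {$, a, b, c, d}
FOLLOW(C) = {$, a, b, c, d}
FOLLOW(S) = {$, a, b, c, d}
Therefore, FOLLOW(S) = {$, a, b, c, d}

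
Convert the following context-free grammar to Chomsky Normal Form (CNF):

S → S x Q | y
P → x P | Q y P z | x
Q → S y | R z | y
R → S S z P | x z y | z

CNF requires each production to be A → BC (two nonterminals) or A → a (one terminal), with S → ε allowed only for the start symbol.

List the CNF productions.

TX → x; S → y; TY → y; TZ → z; P → x; Q → y; R → z; S → S X0; X0 → TX Q; P → TX P; P → Q X1; X1 → TY X2; X2 → P TZ; Q → S TY; Q → R TZ; R → S X3; X3 → S X4; X4 → TZ P; R → TX X5; X5 → TZ TY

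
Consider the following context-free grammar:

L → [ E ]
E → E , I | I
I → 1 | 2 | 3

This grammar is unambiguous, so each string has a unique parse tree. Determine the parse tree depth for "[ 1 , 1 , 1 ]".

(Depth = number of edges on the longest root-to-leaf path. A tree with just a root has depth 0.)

5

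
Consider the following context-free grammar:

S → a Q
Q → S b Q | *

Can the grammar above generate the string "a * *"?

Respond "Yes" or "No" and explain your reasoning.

No - no valid derivation exists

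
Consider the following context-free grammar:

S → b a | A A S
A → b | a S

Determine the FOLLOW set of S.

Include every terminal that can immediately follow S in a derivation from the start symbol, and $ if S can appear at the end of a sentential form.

We compute FOLLOW(S) using the standard algorithm.
FOLLOW(S) starts with {$}.
FIRST(A) = {a, b}
FIRST(S) = {a, b}
FOLLOW(A) = {a, b}
FOLLOW(S) = {$, a, b}
Therefore, FOLLOW(S) = {$, a, b}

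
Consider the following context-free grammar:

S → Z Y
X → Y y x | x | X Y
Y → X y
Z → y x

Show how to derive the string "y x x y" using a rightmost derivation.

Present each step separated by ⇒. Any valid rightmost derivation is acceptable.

S ⇒ Z Y ⇒ Z X y ⇒ Z x y ⇒ y x x y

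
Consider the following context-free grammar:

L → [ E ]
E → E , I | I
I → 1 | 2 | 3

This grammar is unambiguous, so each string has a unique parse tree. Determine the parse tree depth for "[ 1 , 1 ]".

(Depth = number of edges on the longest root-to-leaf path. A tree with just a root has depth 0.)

4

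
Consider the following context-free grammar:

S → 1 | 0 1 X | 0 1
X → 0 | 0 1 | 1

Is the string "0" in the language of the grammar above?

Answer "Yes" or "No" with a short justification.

No - no valid derivation exists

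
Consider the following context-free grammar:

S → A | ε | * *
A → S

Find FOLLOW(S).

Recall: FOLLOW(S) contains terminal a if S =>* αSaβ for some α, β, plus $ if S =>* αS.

We compute FOLLOW(S) using the standard algorithm.
FOLLOW(S) starts with {$}.
FIRST(A) = {*, ε}
FIRST(S) = {*, ε}
FOLLOW(A) = {$}
FOLLOW(S) = {$}
Therefore, FOLLOW(S) = {$}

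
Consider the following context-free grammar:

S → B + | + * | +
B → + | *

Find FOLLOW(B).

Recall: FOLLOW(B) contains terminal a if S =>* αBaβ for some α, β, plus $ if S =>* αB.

We compute FOLLOW(B) using the standard algorithm.
FOLLOW(S) starts with {$}.
FIRST(B) = {*, +}
FIRST(S) = {*, +}
FOLLOW(B) = {+}
FOLLOW(S) = {$}
Therefore, FOLLOW(B) = {+}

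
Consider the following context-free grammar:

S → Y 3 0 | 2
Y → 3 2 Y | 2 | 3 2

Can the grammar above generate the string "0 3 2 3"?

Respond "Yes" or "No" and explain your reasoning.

No - no valid derivation exists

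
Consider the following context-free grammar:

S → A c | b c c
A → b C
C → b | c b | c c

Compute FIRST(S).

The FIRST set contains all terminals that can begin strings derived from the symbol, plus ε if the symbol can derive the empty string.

We compute FIRST(S) using the standard algorithm.
FIRST(A) = {b}
FIRST(C) = {b, c}
FIRST(S) = {b}
Therefore, FIRST(S) = {b}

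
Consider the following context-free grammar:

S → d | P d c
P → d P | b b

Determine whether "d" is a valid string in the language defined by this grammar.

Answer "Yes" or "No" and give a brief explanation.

Yes - a valid derivation exists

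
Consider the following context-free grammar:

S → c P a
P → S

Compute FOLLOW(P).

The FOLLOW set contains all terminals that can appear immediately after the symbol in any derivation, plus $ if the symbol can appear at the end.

We compute FOLLOW(P) using the standard algorithm.
FOLLOW(S) starts with {$}.
FIRST(P) = {c}
FIRST(S) = {c}
FOLLOW(P) = {a}
FOLLOW(S) = {$, a}
Therefore, FOLLOW(P) = {a}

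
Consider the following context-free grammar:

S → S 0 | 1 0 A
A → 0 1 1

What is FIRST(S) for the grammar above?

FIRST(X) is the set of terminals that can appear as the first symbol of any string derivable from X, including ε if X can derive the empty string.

We compute FIRST(S) using the standard algorithm.
FIRST(A) = {0}
FIRST(S) = {1}
Therefore, FIRST(S) = {1}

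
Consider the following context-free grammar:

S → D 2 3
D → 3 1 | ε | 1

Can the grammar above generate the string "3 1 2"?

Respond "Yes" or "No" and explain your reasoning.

No - no valid derivation exists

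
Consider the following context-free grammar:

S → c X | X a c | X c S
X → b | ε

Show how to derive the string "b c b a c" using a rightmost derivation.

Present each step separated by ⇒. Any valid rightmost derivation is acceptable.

S ⇒ X c S ⇒ X c X a c ⇒ X c b a c ⇒ b c b a c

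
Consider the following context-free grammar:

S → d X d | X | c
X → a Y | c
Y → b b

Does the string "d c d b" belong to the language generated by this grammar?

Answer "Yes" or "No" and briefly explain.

No - no valid derivation exists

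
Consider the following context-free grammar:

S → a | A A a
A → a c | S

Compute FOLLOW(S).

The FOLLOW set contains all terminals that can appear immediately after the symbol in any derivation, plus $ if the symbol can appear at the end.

We compute FOLLOW(S) using the standard algorithm.
FOLLOW(S) starts with {$}.
FIRST(A) = {a}
FIRST(S) = {a}
FOLLOW(A) = {a}
FOLLOW(S) = {$, a}
Therefore, FOLLOW(S) = {$, a}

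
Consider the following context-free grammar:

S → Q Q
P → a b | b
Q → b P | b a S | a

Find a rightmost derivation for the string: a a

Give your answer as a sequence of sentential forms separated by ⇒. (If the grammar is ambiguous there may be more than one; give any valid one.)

S ⇒ Q Q ⇒ Q a ⇒ a a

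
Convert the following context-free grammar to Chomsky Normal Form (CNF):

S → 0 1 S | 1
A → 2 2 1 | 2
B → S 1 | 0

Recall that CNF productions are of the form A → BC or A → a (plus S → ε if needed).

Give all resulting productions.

T0 → 0; T1 → 1; S → 1; T2 → 2; A → 2; B → 0; S → T0 X0; X0 → T1 S; A → T2 X1; X1 → T2 T1; B → S T1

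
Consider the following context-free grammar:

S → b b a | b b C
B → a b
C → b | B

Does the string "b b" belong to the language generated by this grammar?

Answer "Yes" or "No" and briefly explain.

No - no valid derivation exists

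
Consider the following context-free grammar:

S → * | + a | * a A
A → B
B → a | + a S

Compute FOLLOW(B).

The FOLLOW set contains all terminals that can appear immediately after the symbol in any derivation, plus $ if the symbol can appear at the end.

We compute FOLLOW(B) using the standard algorithm.
FOLLOW(S) starts with {$}.
FIRST(A) = {+, a}
FIRST(B) = {+, a}
FIRST(S) = {*, +}
FOLLOW(A) = {$}
FOLLOW(B) = {$}
FOLLOW(S) = {$}
Therefore, FOLLOW(B) = {$}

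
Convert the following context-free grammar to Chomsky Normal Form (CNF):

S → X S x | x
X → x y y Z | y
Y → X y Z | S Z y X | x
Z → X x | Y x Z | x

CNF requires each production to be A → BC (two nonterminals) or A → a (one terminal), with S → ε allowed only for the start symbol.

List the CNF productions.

TX → x; S → x; TY → y; X → y; Y → x; Z → x; S → X X0; X0 → S TX; X → TX X1; X1 → TY X2; X2 → TY Z; Y → X X3; X3 → TY Z; Y → S X4; X4 → Z X5; X5 → TY X; Z → X TX; Z → Y X6; X6 → TX Z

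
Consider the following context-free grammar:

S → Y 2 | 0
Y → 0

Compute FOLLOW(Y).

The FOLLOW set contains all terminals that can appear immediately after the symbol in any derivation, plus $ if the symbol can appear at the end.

We compute FOLLOW(Y) using the standard algorithm.
FOLLOW(S) starts with {$}.
FIRST(S) = {0}
FIRST(Y) = {0}
FOLLOW(S) = {$}
FOLLOW(Y) = {2}
Therefore, FOLLOW(Y) = {2}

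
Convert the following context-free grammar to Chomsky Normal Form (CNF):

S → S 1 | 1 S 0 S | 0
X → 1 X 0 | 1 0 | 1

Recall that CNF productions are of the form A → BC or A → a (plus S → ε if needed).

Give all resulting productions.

T1 → 1; T0 → 0; S → 0; X → 1; S → S T1; S → T1 X0; X0 → S X1; X1 → T0 S; X → T1 X2; X2 → X T0; X → T1 T0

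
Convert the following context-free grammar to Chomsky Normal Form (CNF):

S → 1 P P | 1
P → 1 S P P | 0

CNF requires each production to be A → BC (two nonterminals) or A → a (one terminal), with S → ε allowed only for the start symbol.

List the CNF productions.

T1 → 1; S → 1; P → 0; S → T1 X0; X0 → P P; P → T1 X1; X1 → S X2; X2 → P P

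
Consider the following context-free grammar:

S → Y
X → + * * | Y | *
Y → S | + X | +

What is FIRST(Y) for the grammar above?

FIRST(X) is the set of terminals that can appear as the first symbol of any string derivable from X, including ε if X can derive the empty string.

We compute FIRST(Y) using the standard algorithm.
FIRST(S) = {+}
FIRST(X) = {*, +}
FIRST(Y) = {+}
Therefore, FIRST(Y) = {+}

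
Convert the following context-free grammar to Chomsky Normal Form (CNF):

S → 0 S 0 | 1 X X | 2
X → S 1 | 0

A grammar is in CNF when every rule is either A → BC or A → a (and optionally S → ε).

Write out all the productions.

T0 → 0; T1 → 1; S → 2; X → 0; S → T0 X0; X0 → S T0; S → T1 X1; X1 → X X; X → S T1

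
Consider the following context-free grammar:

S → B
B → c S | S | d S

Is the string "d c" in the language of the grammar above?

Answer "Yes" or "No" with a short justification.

No - no valid derivation exists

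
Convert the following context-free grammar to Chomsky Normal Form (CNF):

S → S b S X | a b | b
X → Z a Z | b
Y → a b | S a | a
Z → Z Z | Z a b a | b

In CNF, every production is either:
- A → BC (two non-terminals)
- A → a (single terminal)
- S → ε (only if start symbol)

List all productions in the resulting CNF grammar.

TB → b; TA → a; S → b; X → b; Y → a; Z → b; S → S X0; X0 → TB X1; X1 → S X; S → TA TB; X → Z X2; X2 → TA Z; Y → TA TB; Y → S TA; Z → Z Z; Z → Z X3; X3 → TA X4; X4 → TB TA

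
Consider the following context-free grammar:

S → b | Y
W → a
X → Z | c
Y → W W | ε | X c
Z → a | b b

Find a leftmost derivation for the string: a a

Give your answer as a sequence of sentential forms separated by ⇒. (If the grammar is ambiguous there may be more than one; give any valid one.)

S ⇒ Y ⇒ W W ⇒ a W ⇒ a a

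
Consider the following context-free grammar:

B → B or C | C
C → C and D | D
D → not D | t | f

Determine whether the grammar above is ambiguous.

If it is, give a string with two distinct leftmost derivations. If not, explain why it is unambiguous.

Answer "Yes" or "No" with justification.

No - the grammar is unambiguous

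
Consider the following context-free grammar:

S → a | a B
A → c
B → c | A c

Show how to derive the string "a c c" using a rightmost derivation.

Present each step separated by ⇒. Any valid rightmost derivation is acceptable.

S ⇒ a B ⇒ a A c ⇒ a c c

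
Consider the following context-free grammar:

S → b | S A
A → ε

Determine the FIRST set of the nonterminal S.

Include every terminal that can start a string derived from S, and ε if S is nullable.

We compute FIRST(S) using the standard algorithm.
FIRST(A) = {ε}
FIRST(S) = {b}
Therefore, FIRST(S) = {b}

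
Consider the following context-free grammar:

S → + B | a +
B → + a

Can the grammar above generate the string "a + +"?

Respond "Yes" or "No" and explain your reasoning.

No - no valid derivation exists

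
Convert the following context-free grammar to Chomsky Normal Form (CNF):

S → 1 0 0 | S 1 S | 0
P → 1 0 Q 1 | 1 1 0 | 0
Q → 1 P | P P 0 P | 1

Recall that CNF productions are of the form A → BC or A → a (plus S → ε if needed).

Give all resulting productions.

T1 → 1; T0 → 0; S → 0; P → 0; Q → 1; S → T1 X0; X0 → T0 T0; S → S X1; X1 → T1 S; P → T1 X2; X2 → T0 X3; X3 → Q T1; P → T1 X4; X4 → T1 T0; Q → T1 P; Q → P X5; X5 → P X6; X6 → T0 P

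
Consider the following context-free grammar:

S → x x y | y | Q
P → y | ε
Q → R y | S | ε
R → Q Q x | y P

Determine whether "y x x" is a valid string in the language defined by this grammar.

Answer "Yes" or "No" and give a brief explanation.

No - no valid derivation exists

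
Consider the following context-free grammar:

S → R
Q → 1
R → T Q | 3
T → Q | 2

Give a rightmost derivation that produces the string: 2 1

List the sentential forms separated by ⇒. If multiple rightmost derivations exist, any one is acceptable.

S ⇒ R ⇒ T Q ⇒ T 1 ⇒ 2 1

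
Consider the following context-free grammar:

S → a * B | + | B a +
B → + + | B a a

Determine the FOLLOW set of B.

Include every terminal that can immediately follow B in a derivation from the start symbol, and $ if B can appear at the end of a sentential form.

We compute FOLLOW(B) using the standard algorithm.
FOLLOW(S) starts with {$}.
FIRST(B) = {+}
FIRST(S) = {+, a}
FOLLOW(B) = {$, a}
FOLLOW(S) = {$}
Therefore, FOLLOW(B) = {$, a}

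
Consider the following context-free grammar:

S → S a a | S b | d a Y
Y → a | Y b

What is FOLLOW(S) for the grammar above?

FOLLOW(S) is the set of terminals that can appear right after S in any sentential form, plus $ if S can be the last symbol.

We compute FOLLOW(S) using the standard algorithm.
FOLLOW(S) starts with {$}.
FIRST(S) = {d}
FIRST(Y) = {a}
FOLLOW(S) = {$, a, b}
FOLLOW(Y) = {$, a, b}
Therefore, FOLLOW(S) = {$, a, b}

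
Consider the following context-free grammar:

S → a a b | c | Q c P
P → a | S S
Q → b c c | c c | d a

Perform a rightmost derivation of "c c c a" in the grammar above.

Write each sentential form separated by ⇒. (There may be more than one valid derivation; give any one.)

S ⇒ Q c P ⇒ Q c a ⇒ c c c a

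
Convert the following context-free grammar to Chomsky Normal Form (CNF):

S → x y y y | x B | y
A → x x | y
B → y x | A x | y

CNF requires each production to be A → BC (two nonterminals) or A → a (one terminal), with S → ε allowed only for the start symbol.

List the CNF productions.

TX → x; TY → y; S → y; A → y; B → y; S → TX X0; X0 → TY X1; X1 → TY TY; S → TX B; A → TX TX; B → TY TX; B → A TX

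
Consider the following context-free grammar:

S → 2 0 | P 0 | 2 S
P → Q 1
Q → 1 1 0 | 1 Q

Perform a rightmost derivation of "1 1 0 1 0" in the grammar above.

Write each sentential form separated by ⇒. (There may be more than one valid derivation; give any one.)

S ⇒ P 0 ⇒ Q 1 0 ⇒ 1 1 0 1 0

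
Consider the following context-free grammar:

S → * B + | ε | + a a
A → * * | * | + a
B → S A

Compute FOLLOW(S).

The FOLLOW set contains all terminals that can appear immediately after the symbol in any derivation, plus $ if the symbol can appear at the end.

We compute FOLLOW(S) using the standard algorithm.
FOLLOW(S) starts with {$}.
FIRST(A) = {*, +}
FIRST(B) = {*, +}
FIRST(S) = {*, +, ε}
FOLLOW(A) = {+}
FOLLOW(B) = {+}
FOLLOW(S) = {$, *, +}
Therefore, FOLLOW(S) = {$, *, +}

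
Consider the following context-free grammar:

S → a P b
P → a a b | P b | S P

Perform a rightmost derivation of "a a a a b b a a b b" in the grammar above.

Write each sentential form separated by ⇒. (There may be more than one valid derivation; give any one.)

S ⇒ a P b ⇒ a S P b ⇒ a S a a b b ⇒ a a P b a a b b ⇒ a a a a b b a a b b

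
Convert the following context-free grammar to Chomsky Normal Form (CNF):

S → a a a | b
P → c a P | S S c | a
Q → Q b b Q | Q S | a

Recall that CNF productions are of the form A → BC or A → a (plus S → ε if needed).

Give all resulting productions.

TA → a; S → b; TC → c; P → a; TB → b; Q → a; S → TA X0; X0 → TA TA; P → TC X1; X1 → TA P; P → S X2; X2 → S TC; Q → Q X3; X3 → TB X4; X4 → TB Q; Q → Q S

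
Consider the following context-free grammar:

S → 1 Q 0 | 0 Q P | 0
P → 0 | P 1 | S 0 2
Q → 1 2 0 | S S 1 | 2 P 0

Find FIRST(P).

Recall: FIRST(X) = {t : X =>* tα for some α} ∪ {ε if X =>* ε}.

We compute FIRST(P) using the standard algorithm.
FIRST(P) = {0, 1}
FIRST(Q) = {0, 1, 2}
FIRST(S) = {0, 1}
Therefore, FIRST(P) = {0, 1}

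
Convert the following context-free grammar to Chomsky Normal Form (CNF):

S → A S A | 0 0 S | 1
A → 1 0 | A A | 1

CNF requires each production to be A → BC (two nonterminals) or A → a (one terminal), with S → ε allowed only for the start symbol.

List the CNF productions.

T0 → 0; S → 1; T1 → 1; A → 1; S → A X0; X0 → S A; S → T0 X1; X1 → T0 S; A → T1 T0; A → A A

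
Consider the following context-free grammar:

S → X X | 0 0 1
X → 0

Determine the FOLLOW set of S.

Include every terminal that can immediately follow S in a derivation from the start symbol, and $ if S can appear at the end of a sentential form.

We compute FOLLOW(S) using the standard algorithm.
FOLLOW(S) starts with {$}.
FIRST(S) = {0}
FIRST(X) = {0}
FOLLOW(S) = {$}
FOLLOW(X) = {$, 0}
Therefore, FOLLOW(S) = {$}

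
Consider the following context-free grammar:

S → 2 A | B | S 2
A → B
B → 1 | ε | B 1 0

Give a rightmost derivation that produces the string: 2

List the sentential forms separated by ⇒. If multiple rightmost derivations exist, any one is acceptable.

S ⇒ 2 A ⇒ 2 B ⇒ 2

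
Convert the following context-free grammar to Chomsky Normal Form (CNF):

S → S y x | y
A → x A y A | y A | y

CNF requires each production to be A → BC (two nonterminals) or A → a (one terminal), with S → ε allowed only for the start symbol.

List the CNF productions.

TY → y; TX → x; S → y; A → y; S → S X0; X0 → TY TX; A → TX X1; X1 → A X2; X2 → TY A; A → TY A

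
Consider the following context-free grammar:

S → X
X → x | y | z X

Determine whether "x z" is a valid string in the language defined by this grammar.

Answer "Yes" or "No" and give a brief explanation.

No - no valid derivation exists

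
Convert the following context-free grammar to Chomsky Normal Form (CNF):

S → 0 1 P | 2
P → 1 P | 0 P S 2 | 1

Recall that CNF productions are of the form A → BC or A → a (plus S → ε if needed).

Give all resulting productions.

T0 → 0; T1 → 1; S → 2; T2 → 2; P → 1; S → T0 X0; X0 → T1 P; P → T1 P; P → T0 X1; X1 → P X2; X2 → S T2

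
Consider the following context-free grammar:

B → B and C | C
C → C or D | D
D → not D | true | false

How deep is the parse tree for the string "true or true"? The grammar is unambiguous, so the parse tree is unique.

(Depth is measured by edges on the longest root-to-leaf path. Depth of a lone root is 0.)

4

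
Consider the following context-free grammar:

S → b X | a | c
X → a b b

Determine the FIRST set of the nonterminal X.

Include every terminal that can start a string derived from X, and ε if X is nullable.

We compute FIRST(X) using the standard algorithm.
FIRST(S) = {a, b, c}
FIRST(X) = {a}
Therefore, FIRST(X) = {a}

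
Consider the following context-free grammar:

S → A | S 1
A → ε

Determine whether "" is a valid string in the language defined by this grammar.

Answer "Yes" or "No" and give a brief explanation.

Yes - a valid derivation exists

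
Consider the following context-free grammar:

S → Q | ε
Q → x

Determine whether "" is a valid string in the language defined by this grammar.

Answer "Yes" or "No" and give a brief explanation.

Yes - a valid derivation exists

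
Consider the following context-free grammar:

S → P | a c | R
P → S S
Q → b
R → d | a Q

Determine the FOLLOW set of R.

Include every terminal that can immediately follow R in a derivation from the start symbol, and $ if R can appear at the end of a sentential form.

We compute FOLLOW(R) using the standard algorithm.
FOLLOW(S) starts with {$}.
FIRST(P) = {a, d}
FIRST(Q) = {b}
FIRST(R) = {a, d}
FIRST(S) = {a, d}
FOLLOW(P) = {$, a, d}
FOLLOW(Q) = {$, a, d}
FOLLOW(R) = {$, a, d}
FOLLOW(S) = {$, a, d}
Therefore, FOLLOW(R) = {$, a, d}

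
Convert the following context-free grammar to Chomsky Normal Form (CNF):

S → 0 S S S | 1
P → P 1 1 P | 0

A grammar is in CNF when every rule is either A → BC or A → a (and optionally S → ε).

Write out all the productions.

T0 → 0; S → 1; T1 → 1; P → 0; S → T0 X0; X0 → S X1; X1 → S S; P → P X2; X2 → T1 X3; X3 → T1 P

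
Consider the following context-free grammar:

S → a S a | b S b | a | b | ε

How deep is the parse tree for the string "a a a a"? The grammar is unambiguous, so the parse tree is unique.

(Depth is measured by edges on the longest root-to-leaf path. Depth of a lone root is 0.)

3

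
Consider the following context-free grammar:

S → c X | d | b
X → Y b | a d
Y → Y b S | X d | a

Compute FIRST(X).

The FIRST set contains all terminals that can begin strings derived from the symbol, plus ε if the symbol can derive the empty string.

We compute FIRST(X) using the standard algorithm.
FIRST(S) = {b, c, d}
FIRST(X) = {a}
FIRST(Y) = {a}
Therefore, FIRST(X) = {a}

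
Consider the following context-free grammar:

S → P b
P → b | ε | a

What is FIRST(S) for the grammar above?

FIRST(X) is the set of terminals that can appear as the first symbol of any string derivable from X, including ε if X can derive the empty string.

We compute FIRST(S) using the standard algorithm.
FIRST(P) = {a, b, ε}
FIRST(S) = {a, b}
Therefore, FIRST(S) = {a, b}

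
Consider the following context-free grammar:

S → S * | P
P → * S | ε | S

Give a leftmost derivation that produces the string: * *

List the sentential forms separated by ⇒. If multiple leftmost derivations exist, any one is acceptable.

S ⇒ P ⇒ S ⇒ S * ⇒ S * * ⇒ P * * ⇒ * *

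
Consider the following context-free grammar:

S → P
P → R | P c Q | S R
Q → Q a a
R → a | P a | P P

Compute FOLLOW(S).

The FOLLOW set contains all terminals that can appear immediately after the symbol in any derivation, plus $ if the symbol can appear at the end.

We compute FOLLOW(S) using the standard algorithm.
FOLLOW(S) starts with {$}.
FIRST(P) = {a}
FIRST(Q) = {}
FIRST(R) = {a}
FIRST(S) = {a}
FOLLOW(P) = {$, a, c}
FOLLOW(Q) = {$, a, c}
FOLLOW(R) = {$, a, c}
FOLLOW(S) = {$, a}
Therefore, FOLLOW(S) = {$, a}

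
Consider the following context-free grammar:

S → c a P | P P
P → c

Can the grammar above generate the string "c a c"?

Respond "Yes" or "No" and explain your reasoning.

Yes - a valid derivation exists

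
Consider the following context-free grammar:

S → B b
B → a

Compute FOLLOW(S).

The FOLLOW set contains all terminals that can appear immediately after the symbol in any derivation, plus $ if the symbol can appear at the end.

We compute FOLLOW(S) using the standard algorithm.
FOLLOW(S) starts with {$}.
FIRST(B) = {a}
FIRST(S) = {a}
FOLLOW(B) = {b}
FOLLOW(S) = {$}
Therefore, FOLLOW(S) = {$}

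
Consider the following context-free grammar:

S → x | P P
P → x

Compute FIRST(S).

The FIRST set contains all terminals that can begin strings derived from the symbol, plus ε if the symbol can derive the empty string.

We compute FIRST(S) using the standard algorithm.
FIRST(P) = {x}
FIRST(S) = {x}
Therefore, FIRST(S) = {x}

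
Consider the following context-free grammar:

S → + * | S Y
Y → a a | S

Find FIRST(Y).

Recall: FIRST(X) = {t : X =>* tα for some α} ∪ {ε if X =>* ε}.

We compute FIRST(Y) using the standard algorithm.
FIRST(S) = {+}
FIRST(Y) = {+, a}
Therefore, FIRST(Y) = {+, a}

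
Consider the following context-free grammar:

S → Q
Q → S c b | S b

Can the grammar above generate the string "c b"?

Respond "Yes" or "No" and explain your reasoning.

No - no valid derivation exists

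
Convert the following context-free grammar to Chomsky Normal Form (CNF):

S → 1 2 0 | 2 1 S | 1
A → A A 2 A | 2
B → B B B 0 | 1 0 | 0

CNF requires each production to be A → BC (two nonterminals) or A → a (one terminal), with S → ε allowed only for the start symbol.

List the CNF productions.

T1 → 1; T2 → 2; T0 → 0; S → 1; A → 2; B → 0; S → T1 X0; X0 → T2 T0; S → T2 X1; X1 → T1 S; A → A X2; X2 → A X3; X3 → T2 A; B → B X4; X4 → B X5; X5 → B T0; B → T1 T0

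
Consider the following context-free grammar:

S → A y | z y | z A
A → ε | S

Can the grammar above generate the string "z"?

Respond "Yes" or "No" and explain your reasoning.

Yes - a valid derivation exists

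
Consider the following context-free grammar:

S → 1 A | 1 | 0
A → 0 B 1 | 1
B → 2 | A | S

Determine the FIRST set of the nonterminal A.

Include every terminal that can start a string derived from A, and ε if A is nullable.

We compute FIRST(A) using the standard algorithm.
FIRST(A) = {0, 1}
FIRST(B) = {0, 1, 2}
FIRST(S) = {0, 1}
Therefore, FIRST(A) = {0, 1}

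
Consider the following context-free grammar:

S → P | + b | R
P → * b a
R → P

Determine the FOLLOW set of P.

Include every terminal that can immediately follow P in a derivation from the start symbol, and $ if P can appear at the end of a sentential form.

We compute FOLLOW(P) using the standard algorithm.
FOLLOW(S) starts with {$}.
FIRST(P) = {*}
FIRST(R) = {*}
FIRST(S) = {*, +}
FOLLOW(P) = {$}
FOLLOW(R) = {$}
FOLLOW(S) = {$}
Therefore, FOLLOW(P) = {$}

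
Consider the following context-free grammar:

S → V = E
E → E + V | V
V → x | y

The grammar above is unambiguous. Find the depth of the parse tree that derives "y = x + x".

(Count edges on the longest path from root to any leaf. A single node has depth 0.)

4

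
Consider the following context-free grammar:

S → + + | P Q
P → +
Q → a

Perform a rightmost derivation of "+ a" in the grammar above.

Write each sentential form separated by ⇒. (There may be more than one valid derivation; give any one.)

S ⇒ P Q ⇒ P a ⇒ + a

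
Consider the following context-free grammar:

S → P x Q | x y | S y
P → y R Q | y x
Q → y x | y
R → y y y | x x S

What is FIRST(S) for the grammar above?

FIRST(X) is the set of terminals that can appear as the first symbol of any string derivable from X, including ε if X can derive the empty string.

We compute FIRST(S) using the standard algorithm.
FIRST(P) = {y}
FIRST(Q) = {y}
FIRST(R) = {x, y}
FIRST(S) = {x, y}
Therefore, FIRST(S) = {x, y}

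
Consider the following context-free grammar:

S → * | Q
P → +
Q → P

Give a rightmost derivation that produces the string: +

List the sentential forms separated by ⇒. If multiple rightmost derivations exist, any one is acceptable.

S ⇒ Q ⇒ P ⇒ +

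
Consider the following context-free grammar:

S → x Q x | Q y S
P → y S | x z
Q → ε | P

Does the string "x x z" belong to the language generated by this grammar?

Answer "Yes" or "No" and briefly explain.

No - no valid derivation exists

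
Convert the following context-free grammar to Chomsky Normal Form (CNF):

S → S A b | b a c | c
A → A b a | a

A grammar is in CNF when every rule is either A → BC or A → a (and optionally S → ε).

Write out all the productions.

TB → b; TA → a; TC → c; S → c; A → a; S → S X0; X0 → A TB; S → TB X1; X1 → TA TC; A → A X2; X2 → TB TA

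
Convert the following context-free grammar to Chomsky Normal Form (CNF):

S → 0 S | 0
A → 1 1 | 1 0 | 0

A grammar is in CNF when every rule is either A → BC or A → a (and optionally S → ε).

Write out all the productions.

T0 → 0; S → 0; T1 → 1; A → 0; S → T0 S; A → T1 T1; A → T1 T0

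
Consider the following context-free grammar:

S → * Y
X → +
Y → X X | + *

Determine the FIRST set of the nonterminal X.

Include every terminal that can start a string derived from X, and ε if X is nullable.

We compute FIRST(X) using the standard algorithm.
FIRST(S) = {*}
FIRST(X) = {+}
FIRST(Y) = {+}
Therefore, FIRST(X) = {+}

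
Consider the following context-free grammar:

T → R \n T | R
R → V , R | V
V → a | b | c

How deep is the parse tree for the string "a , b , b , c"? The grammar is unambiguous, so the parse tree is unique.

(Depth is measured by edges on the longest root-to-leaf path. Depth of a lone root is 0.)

6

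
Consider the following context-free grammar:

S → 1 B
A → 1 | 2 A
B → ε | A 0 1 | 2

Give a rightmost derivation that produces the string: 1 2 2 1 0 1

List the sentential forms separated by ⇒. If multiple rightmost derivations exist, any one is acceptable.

S ⇒ 1 B ⇒ 1 A 0 1 ⇒ 1 2 A 0 1 ⇒ 1 2 2 A 0 1 ⇒ 1 2 2 1 0 1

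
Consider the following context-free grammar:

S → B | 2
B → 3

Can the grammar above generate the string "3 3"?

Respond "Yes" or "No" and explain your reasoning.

No - no valid derivation exists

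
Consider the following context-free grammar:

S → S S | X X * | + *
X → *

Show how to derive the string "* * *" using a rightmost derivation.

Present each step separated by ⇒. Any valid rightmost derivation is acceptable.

S ⇒ X X * ⇒ X * * ⇒ * * *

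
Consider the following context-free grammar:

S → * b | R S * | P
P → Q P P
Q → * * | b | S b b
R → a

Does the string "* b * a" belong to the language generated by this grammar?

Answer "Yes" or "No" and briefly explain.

No - no valid derivation exists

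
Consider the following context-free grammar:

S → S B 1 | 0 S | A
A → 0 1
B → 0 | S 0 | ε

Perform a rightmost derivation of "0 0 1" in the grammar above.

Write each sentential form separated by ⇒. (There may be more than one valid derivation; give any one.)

S ⇒ 0 S ⇒ 0 A ⇒ 0 0 1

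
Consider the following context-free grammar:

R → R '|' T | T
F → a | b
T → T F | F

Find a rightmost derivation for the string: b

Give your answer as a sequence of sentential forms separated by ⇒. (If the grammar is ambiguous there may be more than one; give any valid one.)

R ⇒ T ⇒ F ⇒ b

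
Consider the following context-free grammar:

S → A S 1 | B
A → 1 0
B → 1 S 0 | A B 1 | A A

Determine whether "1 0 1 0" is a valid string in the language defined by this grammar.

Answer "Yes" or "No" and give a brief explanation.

Yes - a valid derivation exists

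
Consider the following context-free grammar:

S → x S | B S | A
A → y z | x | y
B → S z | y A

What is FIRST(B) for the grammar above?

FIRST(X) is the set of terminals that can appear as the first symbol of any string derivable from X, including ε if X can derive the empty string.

We compute FIRST(B) using the standard algorithm.
FIRST(A) = {x, y}
FIRST(B) = {x, y}
FIRST(S) = {x, y}
Therefore, FIRST(B) = {x, y}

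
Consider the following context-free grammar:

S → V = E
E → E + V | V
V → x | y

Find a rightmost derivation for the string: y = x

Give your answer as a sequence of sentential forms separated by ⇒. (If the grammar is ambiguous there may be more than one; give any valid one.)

S ⇒ V = E ⇒ V = V ⇒ V = x ⇒ y = x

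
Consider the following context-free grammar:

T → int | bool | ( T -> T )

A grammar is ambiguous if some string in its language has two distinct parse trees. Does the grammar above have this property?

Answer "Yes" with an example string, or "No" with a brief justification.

No - the grammar is unambiguous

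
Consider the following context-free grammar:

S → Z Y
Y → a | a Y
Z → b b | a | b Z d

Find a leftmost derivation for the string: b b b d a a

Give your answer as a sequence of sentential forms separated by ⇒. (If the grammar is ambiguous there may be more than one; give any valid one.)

S ⇒ Z Y ⇒ b Z d Y ⇒ b b b d Y ⇒ b b b d a Y ⇒ b b b d a a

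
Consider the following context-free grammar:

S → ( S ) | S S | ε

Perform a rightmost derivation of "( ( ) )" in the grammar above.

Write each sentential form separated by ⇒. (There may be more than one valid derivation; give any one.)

S ⇒ ( S ) ⇒ ( ( S ) ) ⇒ ( ( ) )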